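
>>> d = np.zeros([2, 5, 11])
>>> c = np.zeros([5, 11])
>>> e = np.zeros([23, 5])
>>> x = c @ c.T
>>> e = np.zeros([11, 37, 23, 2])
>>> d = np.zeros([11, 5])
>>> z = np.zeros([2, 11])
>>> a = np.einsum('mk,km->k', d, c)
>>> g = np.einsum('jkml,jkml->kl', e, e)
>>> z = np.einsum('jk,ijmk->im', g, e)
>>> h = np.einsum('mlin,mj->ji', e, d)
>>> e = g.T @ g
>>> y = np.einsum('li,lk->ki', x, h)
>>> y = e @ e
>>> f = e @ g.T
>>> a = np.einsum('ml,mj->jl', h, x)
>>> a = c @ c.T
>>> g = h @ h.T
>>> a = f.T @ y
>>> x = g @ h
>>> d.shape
(11, 5)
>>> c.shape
(5, 11)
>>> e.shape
(2, 2)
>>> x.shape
(5, 23)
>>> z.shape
(11, 23)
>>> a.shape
(37, 2)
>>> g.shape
(5, 5)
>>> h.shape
(5, 23)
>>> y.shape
(2, 2)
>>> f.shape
(2, 37)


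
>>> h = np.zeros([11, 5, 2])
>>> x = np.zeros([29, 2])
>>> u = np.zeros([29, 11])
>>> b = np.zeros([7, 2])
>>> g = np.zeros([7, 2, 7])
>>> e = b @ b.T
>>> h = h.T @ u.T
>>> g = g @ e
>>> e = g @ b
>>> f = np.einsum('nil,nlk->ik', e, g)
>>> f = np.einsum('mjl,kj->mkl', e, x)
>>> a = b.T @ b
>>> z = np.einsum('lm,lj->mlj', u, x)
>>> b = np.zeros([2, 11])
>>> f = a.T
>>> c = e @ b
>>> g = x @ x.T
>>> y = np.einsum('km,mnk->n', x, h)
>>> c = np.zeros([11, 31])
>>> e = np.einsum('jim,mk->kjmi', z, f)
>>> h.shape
(2, 5, 29)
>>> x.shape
(29, 2)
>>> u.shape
(29, 11)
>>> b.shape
(2, 11)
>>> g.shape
(29, 29)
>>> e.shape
(2, 11, 2, 29)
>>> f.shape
(2, 2)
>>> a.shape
(2, 2)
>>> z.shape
(11, 29, 2)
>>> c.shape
(11, 31)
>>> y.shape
(5,)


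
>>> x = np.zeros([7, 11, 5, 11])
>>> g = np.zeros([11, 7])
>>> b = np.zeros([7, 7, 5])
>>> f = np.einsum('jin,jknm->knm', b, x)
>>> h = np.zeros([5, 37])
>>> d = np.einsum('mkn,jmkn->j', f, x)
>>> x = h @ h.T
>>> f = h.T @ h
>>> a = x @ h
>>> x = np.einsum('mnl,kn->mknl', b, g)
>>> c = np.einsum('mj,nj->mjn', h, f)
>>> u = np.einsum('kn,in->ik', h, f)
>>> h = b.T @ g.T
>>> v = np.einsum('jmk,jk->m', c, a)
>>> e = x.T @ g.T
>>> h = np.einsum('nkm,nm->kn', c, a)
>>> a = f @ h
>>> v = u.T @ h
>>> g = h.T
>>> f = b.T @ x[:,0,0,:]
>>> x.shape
(7, 11, 7, 5)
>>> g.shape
(5, 37)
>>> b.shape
(7, 7, 5)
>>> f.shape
(5, 7, 5)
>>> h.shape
(37, 5)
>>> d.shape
(7,)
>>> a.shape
(37, 5)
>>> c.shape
(5, 37, 37)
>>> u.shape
(37, 5)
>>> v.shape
(5, 5)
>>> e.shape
(5, 7, 11, 11)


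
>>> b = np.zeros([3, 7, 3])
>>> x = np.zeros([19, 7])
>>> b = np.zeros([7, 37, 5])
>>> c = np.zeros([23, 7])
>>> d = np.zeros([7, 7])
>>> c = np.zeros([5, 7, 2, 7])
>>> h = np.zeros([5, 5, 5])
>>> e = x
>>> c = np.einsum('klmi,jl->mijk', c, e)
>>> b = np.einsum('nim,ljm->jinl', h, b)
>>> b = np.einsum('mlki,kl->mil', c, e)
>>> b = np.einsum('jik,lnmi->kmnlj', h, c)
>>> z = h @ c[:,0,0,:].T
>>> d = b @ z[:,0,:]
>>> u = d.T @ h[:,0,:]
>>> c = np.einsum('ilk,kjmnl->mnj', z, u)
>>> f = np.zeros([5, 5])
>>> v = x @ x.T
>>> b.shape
(5, 19, 7, 2, 5)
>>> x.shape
(19, 7)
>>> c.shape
(7, 19, 2)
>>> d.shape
(5, 19, 7, 2, 2)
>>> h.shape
(5, 5, 5)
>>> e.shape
(19, 7)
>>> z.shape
(5, 5, 2)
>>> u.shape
(2, 2, 7, 19, 5)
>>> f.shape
(5, 5)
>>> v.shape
(19, 19)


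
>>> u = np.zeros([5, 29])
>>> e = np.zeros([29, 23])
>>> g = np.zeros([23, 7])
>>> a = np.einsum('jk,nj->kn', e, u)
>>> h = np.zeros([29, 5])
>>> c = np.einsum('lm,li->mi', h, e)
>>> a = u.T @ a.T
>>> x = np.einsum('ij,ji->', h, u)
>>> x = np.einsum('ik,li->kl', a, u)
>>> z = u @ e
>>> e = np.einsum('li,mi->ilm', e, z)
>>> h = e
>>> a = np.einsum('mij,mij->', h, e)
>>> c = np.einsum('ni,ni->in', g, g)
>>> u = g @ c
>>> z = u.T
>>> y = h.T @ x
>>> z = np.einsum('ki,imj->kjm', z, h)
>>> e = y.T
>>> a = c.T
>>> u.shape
(23, 23)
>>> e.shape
(5, 29, 5)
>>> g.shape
(23, 7)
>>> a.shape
(23, 7)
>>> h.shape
(23, 29, 5)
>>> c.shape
(7, 23)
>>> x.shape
(23, 5)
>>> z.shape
(23, 5, 29)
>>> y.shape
(5, 29, 5)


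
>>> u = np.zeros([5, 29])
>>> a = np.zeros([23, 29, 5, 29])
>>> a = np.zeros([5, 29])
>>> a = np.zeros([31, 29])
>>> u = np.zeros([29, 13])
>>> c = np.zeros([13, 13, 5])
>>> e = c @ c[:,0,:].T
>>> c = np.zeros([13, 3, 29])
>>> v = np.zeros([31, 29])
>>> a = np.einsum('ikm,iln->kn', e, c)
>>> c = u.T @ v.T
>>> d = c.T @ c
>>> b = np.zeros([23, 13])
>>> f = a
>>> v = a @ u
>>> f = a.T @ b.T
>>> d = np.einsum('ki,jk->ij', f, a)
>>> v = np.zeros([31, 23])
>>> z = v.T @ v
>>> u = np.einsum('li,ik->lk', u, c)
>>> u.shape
(29, 31)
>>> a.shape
(13, 29)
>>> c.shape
(13, 31)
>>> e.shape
(13, 13, 13)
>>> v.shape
(31, 23)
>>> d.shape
(23, 13)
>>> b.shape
(23, 13)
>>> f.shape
(29, 23)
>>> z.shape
(23, 23)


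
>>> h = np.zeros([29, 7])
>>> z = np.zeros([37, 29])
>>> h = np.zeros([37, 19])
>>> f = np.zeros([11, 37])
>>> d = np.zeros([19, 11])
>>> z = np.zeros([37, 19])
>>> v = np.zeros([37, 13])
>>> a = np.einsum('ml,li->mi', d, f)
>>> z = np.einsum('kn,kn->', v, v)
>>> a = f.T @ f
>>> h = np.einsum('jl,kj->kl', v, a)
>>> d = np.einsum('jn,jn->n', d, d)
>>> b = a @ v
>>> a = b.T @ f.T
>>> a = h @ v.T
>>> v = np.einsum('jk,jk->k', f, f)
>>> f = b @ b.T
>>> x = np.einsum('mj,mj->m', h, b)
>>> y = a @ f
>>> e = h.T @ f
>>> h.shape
(37, 13)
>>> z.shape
()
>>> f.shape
(37, 37)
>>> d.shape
(11,)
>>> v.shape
(37,)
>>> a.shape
(37, 37)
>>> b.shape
(37, 13)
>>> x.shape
(37,)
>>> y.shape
(37, 37)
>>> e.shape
(13, 37)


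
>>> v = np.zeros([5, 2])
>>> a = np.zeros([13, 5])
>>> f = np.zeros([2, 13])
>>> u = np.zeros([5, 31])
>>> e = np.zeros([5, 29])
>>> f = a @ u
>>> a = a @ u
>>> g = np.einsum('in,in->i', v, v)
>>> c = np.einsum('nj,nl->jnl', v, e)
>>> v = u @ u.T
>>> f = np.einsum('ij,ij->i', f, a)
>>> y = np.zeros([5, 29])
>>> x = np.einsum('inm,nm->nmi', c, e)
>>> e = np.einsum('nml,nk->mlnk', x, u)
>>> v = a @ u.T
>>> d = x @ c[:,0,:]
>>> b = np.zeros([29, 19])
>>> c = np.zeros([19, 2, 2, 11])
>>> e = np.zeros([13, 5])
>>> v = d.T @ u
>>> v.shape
(29, 29, 31)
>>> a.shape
(13, 31)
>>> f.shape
(13,)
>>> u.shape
(5, 31)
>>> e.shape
(13, 5)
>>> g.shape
(5,)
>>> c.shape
(19, 2, 2, 11)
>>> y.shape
(5, 29)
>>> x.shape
(5, 29, 2)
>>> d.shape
(5, 29, 29)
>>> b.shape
(29, 19)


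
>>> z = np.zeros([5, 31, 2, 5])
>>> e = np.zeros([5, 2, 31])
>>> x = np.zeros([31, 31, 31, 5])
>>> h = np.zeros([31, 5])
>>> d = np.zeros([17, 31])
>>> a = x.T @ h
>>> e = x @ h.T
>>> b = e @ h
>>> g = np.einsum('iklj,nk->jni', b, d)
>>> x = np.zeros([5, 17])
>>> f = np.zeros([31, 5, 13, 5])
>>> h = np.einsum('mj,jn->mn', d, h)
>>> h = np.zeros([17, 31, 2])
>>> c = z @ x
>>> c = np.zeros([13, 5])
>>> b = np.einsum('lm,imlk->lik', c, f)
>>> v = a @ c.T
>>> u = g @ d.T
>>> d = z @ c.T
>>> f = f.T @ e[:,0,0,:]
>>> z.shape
(5, 31, 2, 5)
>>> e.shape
(31, 31, 31, 31)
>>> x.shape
(5, 17)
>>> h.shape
(17, 31, 2)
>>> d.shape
(5, 31, 2, 13)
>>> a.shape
(5, 31, 31, 5)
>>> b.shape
(13, 31, 5)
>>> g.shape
(5, 17, 31)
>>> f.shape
(5, 13, 5, 31)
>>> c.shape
(13, 5)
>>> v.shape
(5, 31, 31, 13)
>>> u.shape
(5, 17, 17)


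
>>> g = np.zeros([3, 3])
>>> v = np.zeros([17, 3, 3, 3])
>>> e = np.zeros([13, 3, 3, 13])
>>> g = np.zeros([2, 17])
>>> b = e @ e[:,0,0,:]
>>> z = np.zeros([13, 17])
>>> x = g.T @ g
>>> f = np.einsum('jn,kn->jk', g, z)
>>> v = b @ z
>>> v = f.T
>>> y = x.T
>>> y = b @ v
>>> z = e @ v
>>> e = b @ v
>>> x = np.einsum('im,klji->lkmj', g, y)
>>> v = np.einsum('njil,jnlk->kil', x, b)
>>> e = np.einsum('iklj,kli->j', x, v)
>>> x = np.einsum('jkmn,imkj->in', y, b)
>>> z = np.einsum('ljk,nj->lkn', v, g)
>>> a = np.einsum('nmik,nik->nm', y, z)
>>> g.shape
(2, 17)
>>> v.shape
(13, 17, 3)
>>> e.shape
(3,)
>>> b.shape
(13, 3, 3, 13)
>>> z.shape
(13, 3, 2)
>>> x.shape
(13, 2)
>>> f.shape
(2, 13)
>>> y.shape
(13, 3, 3, 2)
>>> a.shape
(13, 3)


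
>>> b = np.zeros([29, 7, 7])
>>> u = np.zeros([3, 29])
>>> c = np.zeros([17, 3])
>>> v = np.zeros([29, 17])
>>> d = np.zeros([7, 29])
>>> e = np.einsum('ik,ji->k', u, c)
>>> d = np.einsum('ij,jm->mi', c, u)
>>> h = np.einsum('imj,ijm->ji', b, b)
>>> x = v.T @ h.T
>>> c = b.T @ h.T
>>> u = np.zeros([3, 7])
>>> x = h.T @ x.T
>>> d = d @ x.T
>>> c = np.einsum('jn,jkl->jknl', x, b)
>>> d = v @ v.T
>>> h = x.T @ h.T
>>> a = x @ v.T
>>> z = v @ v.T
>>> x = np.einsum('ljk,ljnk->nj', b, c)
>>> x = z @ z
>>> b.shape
(29, 7, 7)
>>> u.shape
(3, 7)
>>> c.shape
(29, 7, 17, 7)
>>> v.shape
(29, 17)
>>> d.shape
(29, 29)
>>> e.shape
(29,)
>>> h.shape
(17, 7)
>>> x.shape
(29, 29)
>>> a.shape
(29, 29)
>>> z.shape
(29, 29)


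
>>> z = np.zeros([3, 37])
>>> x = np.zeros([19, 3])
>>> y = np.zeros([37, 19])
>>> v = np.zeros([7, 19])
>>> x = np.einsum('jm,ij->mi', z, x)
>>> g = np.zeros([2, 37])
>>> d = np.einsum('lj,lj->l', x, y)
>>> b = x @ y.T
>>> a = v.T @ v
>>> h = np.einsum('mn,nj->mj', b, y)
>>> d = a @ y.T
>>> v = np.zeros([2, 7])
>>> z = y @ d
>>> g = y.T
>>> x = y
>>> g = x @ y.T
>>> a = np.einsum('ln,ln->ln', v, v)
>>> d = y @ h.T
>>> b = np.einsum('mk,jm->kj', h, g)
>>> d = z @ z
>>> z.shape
(37, 37)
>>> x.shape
(37, 19)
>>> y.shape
(37, 19)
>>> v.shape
(2, 7)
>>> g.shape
(37, 37)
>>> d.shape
(37, 37)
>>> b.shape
(19, 37)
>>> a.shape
(2, 7)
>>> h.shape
(37, 19)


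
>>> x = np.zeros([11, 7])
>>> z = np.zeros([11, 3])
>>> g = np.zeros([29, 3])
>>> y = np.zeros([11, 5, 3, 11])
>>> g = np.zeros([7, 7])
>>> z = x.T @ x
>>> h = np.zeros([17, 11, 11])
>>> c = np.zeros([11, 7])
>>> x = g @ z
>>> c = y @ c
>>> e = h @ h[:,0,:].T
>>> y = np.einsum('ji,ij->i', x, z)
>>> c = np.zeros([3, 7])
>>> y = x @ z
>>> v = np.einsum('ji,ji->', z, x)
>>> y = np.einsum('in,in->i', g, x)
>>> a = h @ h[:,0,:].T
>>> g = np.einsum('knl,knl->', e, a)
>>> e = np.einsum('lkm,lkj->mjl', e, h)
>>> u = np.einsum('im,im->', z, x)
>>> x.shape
(7, 7)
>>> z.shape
(7, 7)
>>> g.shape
()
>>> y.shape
(7,)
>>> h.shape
(17, 11, 11)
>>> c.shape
(3, 7)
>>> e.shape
(17, 11, 17)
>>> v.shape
()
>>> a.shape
(17, 11, 17)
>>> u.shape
()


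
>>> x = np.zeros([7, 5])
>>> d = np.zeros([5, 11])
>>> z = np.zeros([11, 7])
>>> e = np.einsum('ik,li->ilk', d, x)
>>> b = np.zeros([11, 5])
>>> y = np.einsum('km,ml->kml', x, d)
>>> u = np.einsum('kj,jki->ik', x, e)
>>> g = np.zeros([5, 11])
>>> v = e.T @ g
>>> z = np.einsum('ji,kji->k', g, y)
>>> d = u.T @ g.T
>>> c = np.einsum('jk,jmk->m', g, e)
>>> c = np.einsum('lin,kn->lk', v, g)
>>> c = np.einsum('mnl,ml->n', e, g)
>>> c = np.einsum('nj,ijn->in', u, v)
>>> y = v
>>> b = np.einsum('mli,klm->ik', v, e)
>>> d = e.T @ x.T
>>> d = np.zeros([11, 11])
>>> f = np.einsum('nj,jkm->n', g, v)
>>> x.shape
(7, 5)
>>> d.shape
(11, 11)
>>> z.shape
(7,)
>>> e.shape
(5, 7, 11)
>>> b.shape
(11, 5)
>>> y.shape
(11, 7, 11)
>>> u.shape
(11, 7)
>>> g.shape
(5, 11)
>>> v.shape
(11, 7, 11)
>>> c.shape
(11, 11)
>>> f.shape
(5,)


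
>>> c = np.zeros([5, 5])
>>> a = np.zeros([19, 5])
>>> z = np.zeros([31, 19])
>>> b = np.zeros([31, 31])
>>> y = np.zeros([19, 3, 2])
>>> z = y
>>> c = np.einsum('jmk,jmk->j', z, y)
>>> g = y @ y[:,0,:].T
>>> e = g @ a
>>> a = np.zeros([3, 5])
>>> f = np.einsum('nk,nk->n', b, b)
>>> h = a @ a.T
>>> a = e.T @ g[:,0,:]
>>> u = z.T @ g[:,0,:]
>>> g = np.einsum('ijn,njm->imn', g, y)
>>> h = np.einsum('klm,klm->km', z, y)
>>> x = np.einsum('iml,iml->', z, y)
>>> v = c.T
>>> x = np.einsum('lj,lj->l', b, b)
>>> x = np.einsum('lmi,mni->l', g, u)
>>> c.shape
(19,)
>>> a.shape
(5, 3, 19)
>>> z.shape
(19, 3, 2)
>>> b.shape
(31, 31)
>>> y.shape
(19, 3, 2)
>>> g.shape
(19, 2, 19)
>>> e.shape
(19, 3, 5)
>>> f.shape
(31,)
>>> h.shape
(19, 2)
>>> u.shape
(2, 3, 19)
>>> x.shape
(19,)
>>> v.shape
(19,)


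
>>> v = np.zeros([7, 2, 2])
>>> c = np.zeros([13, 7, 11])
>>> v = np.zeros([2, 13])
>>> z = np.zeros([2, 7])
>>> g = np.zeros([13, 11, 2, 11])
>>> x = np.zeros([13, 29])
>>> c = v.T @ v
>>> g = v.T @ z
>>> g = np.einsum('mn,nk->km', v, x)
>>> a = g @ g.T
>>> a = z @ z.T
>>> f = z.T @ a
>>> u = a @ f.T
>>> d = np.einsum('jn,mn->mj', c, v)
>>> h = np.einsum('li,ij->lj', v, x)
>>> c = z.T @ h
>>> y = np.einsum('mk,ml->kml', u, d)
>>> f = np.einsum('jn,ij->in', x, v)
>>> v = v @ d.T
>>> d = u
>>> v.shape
(2, 2)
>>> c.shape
(7, 29)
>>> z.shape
(2, 7)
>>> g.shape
(29, 2)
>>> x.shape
(13, 29)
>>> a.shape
(2, 2)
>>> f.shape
(2, 29)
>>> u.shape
(2, 7)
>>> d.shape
(2, 7)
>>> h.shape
(2, 29)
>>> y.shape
(7, 2, 13)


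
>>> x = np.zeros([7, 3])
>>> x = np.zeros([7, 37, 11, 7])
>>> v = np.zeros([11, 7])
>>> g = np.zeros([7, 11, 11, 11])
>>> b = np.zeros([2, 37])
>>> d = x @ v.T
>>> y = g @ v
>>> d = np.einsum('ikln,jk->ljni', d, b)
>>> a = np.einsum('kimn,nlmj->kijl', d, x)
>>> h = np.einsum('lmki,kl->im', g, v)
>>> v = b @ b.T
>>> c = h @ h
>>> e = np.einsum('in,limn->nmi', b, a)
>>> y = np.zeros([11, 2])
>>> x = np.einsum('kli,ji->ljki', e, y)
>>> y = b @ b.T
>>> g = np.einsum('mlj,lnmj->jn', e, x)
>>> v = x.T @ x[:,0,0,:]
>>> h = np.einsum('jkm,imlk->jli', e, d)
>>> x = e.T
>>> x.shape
(2, 7, 37)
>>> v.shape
(2, 37, 11, 2)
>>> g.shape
(2, 11)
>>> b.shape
(2, 37)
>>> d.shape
(11, 2, 11, 7)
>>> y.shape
(2, 2)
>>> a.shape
(11, 2, 7, 37)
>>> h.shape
(37, 11, 11)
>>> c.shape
(11, 11)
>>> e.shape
(37, 7, 2)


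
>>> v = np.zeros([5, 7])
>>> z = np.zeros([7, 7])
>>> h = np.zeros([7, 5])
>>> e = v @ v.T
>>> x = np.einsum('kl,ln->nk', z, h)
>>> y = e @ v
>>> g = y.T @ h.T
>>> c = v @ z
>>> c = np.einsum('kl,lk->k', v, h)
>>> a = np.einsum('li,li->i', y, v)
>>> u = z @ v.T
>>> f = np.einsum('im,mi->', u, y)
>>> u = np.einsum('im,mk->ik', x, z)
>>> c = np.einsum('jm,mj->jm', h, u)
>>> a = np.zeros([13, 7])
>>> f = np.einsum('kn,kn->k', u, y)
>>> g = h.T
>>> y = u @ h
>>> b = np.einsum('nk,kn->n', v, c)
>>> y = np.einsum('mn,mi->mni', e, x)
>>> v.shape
(5, 7)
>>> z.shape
(7, 7)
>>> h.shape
(7, 5)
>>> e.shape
(5, 5)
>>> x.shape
(5, 7)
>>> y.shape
(5, 5, 7)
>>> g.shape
(5, 7)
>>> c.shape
(7, 5)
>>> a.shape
(13, 7)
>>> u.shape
(5, 7)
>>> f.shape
(5,)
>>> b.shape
(5,)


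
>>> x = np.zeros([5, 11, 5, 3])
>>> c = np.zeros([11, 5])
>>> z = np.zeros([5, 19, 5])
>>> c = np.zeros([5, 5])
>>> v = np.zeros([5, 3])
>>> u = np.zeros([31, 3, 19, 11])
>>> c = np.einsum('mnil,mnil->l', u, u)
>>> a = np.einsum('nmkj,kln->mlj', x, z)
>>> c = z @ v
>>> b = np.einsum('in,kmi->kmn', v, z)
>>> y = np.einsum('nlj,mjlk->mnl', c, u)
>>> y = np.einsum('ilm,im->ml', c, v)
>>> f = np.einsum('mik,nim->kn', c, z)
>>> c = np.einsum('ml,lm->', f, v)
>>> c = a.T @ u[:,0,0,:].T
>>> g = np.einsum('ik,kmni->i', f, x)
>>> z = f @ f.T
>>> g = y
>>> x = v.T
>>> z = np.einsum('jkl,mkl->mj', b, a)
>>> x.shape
(3, 5)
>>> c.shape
(3, 19, 31)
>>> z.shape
(11, 5)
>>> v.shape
(5, 3)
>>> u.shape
(31, 3, 19, 11)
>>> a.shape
(11, 19, 3)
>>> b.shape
(5, 19, 3)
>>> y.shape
(3, 19)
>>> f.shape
(3, 5)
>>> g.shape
(3, 19)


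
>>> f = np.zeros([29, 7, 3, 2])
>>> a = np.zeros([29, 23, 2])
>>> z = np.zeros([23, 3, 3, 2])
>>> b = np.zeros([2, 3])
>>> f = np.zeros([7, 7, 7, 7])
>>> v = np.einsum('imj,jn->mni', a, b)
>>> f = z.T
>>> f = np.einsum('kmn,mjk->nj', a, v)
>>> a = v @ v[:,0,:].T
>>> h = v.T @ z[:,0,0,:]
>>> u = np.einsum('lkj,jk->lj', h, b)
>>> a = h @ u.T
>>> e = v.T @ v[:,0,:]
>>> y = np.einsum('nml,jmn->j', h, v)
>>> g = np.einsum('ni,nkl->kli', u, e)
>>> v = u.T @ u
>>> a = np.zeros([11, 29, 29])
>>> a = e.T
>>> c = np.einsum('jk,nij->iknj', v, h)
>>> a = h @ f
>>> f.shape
(2, 3)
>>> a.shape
(29, 3, 3)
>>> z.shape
(23, 3, 3, 2)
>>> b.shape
(2, 3)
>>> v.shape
(2, 2)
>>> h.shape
(29, 3, 2)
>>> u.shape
(29, 2)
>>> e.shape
(29, 3, 29)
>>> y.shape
(23,)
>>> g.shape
(3, 29, 2)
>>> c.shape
(3, 2, 29, 2)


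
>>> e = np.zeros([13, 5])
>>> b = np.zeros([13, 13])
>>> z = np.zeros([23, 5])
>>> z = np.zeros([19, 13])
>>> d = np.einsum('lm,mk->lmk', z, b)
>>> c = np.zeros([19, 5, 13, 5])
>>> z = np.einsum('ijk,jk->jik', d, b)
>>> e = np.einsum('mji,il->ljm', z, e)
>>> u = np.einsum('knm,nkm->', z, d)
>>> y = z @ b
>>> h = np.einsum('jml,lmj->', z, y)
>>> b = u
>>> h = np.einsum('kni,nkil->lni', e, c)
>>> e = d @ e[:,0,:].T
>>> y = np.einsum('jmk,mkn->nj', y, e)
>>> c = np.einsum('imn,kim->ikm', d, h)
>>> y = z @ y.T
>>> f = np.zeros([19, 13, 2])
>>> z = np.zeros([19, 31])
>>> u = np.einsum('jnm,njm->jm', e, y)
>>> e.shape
(19, 13, 5)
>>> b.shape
()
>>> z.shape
(19, 31)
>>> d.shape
(19, 13, 13)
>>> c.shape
(19, 5, 13)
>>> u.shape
(19, 5)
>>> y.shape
(13, 19, 5)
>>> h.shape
(5, 19, 13)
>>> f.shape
(19, 13, 2)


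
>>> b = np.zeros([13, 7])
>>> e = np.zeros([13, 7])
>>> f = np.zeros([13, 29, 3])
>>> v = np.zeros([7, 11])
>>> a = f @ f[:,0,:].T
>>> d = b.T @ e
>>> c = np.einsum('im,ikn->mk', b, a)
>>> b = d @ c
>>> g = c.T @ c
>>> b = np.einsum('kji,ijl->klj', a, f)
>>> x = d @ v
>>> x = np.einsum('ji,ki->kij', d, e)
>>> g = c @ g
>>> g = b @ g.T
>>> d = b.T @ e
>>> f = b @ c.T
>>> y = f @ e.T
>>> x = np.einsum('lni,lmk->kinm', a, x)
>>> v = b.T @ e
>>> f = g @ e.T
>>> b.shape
(13, 3, 29)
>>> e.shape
(13, 7)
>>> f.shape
(13, 3, 13)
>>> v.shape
(29, 3, 7)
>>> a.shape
(13, 29, 13)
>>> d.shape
(29, 3, 7)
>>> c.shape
(7, 29)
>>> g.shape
(13, 3, 7)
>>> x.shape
(7, 13, 29, 7)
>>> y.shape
(13, 3, 13)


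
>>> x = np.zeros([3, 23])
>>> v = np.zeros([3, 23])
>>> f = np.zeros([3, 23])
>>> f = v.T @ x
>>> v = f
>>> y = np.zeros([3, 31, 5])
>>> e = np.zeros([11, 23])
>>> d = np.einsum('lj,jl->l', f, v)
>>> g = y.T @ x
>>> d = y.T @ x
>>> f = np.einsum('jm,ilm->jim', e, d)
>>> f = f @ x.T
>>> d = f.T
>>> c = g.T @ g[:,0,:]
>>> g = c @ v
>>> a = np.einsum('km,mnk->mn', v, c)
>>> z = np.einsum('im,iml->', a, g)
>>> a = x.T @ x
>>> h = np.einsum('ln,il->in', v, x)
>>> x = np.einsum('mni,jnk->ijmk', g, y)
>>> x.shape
(23, 3, 23, 5)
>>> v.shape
(23, 23)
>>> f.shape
(11, 5, 3)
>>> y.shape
(3, 31, 5)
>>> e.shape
(11, 23)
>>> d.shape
(3, 5, 11)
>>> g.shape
(23, 31, 23)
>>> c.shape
(23, 31, 23)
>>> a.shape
(23, 23)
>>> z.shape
()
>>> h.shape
(3, 23)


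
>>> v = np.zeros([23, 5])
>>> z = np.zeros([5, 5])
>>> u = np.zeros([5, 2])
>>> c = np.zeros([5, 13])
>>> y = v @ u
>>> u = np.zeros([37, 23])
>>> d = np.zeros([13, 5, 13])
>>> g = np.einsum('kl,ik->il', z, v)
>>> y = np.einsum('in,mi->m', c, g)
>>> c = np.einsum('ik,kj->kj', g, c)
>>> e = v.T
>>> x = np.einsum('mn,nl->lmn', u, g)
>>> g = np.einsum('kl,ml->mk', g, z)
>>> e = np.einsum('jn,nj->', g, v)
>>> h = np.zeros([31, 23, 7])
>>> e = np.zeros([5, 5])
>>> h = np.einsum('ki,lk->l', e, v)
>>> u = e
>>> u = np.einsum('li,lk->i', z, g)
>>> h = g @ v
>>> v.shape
(23, 5)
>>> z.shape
(5, 5)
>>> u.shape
(5,)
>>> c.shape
(5, 13)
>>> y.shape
(23,)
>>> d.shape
(13, 5, 13)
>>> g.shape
(5, 23)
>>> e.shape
(5, 5)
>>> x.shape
(5, 37, 23)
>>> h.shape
(5, 5)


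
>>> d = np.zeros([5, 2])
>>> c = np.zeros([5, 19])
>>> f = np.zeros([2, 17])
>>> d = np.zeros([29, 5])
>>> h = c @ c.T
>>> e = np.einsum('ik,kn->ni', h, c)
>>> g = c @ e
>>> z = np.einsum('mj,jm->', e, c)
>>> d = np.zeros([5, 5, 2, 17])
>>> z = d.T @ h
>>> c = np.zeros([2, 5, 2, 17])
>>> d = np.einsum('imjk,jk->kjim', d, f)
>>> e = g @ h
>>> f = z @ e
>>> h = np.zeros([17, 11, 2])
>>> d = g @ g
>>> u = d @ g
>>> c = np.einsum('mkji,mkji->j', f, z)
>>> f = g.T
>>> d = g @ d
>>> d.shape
(5, 5)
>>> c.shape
(5,)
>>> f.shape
(5, 5)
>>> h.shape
(17, 11, 2)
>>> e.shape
(5, 5)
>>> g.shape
(5, 5)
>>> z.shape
(17, 2, 5, 5)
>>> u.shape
(5, 5)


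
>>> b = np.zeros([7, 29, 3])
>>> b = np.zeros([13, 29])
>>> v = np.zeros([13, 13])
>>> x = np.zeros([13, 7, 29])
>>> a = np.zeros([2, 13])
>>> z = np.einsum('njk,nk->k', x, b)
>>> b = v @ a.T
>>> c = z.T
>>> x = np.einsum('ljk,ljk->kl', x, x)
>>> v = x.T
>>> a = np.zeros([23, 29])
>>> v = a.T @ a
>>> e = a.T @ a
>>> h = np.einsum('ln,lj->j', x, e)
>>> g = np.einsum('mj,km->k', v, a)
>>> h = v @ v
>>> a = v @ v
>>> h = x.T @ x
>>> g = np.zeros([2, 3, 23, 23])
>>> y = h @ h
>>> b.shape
(13, 2)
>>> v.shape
(29, 29)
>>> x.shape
(29, 13)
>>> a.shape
(29, 29)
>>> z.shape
(29,)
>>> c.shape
(29,)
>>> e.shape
(29, 29)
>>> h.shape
(13, 13)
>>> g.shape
(2, 3, 23, 23)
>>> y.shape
(13, 13)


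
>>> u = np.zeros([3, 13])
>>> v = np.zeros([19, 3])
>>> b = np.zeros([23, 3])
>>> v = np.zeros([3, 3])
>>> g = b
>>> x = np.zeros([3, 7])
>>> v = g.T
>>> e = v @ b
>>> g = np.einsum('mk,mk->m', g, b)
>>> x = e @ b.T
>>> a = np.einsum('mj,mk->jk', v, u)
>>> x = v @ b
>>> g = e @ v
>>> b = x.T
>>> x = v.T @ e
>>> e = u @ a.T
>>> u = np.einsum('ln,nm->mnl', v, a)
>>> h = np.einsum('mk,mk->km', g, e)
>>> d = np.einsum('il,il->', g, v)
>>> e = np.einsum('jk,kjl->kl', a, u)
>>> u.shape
(13, 23, 3)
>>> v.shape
(3, 23)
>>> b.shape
(3, 3)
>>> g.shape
(3, 23)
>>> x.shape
(23, 3)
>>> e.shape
(13, 3)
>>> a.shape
(23, 13)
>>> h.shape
(23, 3)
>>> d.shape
()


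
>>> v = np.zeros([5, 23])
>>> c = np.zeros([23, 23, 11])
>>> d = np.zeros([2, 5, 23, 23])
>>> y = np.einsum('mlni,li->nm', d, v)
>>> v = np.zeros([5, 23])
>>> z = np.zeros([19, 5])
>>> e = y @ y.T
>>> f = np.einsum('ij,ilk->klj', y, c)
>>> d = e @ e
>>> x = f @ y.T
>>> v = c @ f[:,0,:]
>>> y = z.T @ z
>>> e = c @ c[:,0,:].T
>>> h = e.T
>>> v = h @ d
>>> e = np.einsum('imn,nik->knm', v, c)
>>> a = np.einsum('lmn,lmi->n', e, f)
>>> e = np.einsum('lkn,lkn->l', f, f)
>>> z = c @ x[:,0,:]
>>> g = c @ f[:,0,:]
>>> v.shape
(23, 23, 23)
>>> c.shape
(23, 23, 11)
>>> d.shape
(23, 23)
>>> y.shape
(5, 5)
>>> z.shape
(23, 23, 23)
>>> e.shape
(11,)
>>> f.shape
(11, 23, 2)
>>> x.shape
(11, 23, 23)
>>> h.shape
(23, 23, 23)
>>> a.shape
(23,)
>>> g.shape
(23, 23, 2)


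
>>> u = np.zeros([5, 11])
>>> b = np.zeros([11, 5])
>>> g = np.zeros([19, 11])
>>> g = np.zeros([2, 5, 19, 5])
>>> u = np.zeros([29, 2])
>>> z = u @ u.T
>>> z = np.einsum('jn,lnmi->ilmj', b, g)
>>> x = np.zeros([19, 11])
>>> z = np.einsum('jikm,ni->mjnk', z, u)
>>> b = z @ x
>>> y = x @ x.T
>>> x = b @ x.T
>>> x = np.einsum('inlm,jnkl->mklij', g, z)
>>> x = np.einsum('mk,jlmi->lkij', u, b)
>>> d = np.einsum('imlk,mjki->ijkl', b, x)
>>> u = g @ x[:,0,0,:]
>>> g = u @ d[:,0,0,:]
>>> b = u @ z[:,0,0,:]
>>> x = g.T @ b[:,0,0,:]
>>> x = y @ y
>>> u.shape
(2, 5, 19, 11)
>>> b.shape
(2, 5, 19, 19)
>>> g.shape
(2, 5, 19, 29)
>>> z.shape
(11, 5, 29, 19)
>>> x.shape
(19, 19)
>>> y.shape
(19, 19)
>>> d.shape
(11, 2, 11, 29)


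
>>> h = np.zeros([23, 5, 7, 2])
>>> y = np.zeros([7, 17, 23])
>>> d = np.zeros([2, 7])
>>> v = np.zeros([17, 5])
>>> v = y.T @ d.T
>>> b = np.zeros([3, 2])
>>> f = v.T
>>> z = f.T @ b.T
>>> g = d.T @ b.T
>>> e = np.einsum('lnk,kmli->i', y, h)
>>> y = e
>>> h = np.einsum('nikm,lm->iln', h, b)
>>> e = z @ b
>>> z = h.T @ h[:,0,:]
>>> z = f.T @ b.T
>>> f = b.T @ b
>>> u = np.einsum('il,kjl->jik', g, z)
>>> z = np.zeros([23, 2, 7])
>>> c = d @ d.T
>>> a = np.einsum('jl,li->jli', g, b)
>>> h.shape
(5, 3, 23)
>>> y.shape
(2,)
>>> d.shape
(2, 7)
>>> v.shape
(23, 17, 2)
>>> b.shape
(3, 2)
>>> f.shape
(2, 2)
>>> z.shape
(23, 2, 7)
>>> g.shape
(7, 3)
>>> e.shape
(23, 17, 2)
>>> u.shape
(17, 7, 23)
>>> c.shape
(2, 2)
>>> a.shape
(7, 3, 2)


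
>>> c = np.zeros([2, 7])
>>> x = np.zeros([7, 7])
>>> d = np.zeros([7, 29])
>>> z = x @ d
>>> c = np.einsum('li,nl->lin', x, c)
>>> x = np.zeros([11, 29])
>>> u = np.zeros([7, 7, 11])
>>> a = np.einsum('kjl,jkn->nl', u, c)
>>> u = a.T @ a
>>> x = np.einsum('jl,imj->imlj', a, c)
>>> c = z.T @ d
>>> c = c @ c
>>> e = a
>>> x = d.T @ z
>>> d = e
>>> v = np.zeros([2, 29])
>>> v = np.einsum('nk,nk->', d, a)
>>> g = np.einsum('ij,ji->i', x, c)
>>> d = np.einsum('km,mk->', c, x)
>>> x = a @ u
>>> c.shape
(29, 29)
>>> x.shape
(2, 11)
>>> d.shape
()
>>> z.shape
(7, 29)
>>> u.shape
(11, 11)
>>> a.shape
(2, 11)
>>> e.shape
(2, 11)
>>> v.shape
()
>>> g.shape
(29,)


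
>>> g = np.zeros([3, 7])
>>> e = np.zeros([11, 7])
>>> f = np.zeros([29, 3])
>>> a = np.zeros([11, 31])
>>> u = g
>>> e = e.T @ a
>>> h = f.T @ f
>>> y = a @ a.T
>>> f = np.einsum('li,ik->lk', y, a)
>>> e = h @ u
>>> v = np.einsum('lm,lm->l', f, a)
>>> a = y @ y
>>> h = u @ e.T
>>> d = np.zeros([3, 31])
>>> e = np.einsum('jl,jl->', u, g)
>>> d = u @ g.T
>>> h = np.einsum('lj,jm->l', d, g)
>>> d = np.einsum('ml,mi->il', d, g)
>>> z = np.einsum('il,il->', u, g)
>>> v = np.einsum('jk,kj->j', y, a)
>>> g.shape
(3, 7)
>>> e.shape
()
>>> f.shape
(11, 31)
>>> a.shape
(11, 11)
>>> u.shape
(3, 7)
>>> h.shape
(3,)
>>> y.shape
(11, 11)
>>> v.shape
(11,)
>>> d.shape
(7, 3)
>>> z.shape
()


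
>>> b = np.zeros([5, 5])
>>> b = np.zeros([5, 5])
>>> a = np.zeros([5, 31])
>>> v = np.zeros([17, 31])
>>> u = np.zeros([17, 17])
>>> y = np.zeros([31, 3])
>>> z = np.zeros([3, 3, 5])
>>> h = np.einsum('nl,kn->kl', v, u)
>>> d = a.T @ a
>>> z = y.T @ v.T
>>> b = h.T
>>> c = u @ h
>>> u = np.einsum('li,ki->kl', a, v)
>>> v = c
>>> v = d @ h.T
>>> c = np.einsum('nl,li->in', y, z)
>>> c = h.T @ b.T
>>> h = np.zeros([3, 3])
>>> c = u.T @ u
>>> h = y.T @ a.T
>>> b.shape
(31, 17)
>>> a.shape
(5, 31)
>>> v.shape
(31, 17)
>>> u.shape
(17, 5)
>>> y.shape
(31, 3)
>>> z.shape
(3, 17)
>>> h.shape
(3, 5)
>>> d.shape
(31, 31)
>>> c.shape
(5, 5)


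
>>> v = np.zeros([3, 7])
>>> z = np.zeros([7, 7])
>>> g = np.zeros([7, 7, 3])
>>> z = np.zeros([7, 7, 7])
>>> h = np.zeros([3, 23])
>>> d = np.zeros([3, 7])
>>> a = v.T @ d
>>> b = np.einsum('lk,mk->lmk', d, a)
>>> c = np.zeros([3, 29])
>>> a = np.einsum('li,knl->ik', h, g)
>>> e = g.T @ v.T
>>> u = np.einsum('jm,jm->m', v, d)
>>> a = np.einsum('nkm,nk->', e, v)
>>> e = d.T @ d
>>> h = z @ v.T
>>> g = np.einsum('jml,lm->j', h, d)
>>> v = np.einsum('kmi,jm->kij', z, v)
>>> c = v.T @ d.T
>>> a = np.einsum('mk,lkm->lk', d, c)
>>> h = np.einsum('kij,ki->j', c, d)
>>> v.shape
(7, 7, 3)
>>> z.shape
(7, 7, 7)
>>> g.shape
(7,)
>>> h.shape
(3,)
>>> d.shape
(3, 7)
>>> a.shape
(3, 7)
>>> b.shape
(3, 7, 7)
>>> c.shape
(3, 7, 3)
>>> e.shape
(7, 7)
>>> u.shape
(7,)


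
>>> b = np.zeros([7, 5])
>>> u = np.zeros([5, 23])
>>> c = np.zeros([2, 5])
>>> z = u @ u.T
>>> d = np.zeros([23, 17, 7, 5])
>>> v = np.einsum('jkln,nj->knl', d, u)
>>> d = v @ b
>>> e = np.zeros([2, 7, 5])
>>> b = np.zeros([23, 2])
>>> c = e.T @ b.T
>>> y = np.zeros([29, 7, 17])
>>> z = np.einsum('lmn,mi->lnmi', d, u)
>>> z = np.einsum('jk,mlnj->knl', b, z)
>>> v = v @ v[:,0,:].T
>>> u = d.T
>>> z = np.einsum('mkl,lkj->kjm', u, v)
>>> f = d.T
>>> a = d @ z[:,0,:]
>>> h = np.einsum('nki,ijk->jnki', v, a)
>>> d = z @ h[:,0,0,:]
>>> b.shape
(23, 2)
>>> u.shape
(5, 5, 17)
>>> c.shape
(5, 7, 23)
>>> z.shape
(5, 17, 5)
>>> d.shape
(5, 17, 17)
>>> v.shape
(17, 5, 17)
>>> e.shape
(2, 7, 5)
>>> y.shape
(29, 7, 17)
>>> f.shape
(5, 5, 17)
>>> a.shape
(17, 5, 5)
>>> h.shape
(5, 17, 5, 17)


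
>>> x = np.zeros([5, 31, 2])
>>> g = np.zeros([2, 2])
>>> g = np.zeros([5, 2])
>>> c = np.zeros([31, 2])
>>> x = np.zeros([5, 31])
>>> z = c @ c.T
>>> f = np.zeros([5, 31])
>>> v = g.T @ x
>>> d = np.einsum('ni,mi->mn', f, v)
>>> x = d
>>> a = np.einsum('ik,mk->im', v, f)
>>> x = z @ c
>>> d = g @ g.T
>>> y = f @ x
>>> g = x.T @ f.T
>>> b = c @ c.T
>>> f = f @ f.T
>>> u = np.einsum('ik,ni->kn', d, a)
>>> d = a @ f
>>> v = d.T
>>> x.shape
(31, 2)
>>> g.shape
(2, 5)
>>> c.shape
(31, 2)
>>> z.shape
(31, 31)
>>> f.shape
(5, 5)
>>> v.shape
(5, 2)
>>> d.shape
(2, 5)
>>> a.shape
(2, 5)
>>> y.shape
(5, 2)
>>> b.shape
(31, 31)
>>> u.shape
(5, 2)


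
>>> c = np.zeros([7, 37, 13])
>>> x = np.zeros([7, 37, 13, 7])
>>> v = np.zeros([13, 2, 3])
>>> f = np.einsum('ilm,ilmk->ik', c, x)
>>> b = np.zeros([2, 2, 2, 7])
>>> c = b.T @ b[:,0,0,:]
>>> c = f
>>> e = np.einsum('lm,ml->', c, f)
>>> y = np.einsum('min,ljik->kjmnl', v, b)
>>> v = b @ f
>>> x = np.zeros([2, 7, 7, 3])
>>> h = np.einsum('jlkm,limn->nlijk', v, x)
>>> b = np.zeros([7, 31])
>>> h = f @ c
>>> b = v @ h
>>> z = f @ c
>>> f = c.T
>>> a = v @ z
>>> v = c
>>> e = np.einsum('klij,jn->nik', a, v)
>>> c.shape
(7, 7)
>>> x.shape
(2, 7, 7, 3)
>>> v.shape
(7, 7)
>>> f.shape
(7, 7)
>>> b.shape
(2, 2, 2, 7)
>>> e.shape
(7, 2, 2)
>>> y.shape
(7, 2, 13, 3, 2)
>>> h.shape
(7, 7)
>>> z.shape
(7, 7)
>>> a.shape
(2, 2, 2, 7)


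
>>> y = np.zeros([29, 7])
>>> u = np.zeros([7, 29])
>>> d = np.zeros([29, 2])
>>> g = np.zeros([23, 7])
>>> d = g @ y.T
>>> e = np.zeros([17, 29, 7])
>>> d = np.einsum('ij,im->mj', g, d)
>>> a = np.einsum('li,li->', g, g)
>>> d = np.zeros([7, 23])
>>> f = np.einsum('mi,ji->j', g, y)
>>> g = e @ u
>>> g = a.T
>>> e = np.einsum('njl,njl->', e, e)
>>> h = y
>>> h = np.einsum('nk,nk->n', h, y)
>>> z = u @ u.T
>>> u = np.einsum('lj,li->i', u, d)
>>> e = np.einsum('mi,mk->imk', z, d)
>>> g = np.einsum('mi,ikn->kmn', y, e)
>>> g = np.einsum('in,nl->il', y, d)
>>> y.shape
(29, 7)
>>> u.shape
(23,)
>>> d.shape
(7, 23)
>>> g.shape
(29, 23)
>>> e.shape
(7, 7, 23)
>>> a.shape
()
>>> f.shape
(29,)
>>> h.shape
(29,)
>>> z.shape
(7, 7)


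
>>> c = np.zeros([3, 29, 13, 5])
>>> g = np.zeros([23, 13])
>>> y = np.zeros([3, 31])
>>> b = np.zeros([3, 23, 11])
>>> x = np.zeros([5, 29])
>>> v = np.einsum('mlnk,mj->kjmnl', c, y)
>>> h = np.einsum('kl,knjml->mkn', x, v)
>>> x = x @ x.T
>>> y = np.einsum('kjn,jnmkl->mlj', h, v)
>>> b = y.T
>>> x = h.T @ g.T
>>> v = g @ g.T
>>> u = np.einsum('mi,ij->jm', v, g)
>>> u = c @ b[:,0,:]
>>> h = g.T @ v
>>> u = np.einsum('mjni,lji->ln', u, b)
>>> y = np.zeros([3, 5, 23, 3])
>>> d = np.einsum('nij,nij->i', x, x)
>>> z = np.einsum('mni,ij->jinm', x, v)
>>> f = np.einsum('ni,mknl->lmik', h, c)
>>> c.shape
(3, 29, 13, 5)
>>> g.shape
(23, 13)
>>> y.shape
(3, 5, 23, 3)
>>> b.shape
(5, 29, 3)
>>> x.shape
(31, 5, 23)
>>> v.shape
(23, 23)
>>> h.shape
(13, 23)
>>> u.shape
(5, 13)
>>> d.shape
(5,)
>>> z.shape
(23, 23, 5, 31)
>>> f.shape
(5, 3, 23, 29)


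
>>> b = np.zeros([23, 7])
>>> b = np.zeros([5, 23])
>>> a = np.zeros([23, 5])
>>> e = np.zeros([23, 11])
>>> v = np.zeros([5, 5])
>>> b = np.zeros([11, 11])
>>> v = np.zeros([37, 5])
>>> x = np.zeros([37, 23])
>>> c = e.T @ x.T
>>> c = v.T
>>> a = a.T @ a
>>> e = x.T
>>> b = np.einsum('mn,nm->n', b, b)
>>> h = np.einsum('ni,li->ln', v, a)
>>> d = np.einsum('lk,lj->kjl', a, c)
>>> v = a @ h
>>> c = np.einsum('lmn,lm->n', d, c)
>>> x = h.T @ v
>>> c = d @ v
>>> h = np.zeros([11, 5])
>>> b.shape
(11,)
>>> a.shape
(5, 5)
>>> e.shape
(23, 37)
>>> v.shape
(5, 37)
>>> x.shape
(37, 37)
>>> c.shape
(5, 37, 37)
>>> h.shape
(11, 5)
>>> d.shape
(5, 37, 5)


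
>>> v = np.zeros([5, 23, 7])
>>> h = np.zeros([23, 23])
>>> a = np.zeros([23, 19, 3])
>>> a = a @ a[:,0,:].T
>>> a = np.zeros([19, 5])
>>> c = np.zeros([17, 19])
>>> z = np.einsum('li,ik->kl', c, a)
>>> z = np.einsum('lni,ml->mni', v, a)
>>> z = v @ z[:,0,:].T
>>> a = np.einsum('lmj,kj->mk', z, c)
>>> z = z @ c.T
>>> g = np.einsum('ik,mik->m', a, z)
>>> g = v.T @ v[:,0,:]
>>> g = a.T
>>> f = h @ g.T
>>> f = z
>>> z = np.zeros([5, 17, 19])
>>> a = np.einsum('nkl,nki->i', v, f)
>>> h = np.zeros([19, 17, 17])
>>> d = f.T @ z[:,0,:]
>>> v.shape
(5, 23, 7)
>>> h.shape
(19, 17, 17)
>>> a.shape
(17,)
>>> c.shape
(17, 19)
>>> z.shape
(5, 17, 19)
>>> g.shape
(17, 23)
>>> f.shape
(5, 23, 17)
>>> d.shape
(17, 23, 19)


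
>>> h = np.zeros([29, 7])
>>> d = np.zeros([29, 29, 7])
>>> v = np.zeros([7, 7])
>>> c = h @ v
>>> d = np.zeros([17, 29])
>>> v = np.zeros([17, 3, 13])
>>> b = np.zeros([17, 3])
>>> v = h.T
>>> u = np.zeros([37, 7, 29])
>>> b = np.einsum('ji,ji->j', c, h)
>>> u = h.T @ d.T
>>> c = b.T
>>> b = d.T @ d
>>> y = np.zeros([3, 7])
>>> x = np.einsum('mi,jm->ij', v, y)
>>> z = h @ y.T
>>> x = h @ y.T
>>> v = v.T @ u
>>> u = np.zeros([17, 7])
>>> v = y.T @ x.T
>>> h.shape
(29, 7)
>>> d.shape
(17, 29)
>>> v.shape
(7, 29)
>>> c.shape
(29,)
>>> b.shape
(29, 29)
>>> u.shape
(17, 7)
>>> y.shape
(3, 7)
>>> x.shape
(29, 3)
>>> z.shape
(29, 3)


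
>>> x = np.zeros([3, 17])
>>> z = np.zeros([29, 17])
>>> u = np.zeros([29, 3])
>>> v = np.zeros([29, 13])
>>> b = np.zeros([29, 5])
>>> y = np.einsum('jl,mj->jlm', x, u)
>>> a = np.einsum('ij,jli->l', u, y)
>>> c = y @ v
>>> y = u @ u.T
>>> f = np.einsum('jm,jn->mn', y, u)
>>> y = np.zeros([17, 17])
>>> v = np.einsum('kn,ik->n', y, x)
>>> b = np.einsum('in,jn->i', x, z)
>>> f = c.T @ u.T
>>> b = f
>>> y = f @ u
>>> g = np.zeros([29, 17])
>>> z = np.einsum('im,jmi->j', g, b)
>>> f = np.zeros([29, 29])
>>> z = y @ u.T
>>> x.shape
(3, 17)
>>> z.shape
(13, 17, 29)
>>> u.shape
(29, 3)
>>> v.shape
(17,)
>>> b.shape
(13, 17, 29)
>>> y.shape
(13, 17, 3)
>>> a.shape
(17,)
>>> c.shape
(3, 17, 13)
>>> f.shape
(29, 29)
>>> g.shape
(29, 17)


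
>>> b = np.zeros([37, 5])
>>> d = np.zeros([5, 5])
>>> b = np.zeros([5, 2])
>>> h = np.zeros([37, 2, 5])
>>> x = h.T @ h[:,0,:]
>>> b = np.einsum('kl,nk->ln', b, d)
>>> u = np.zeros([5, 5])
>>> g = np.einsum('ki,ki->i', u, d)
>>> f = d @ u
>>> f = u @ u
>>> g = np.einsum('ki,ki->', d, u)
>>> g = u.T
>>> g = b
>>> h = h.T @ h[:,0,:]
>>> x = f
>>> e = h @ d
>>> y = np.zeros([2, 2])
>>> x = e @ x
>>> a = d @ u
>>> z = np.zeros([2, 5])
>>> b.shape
(2, 5)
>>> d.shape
(5, 5)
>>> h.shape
(5, 2, 5)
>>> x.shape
(5, 2, 5)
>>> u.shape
(5, 5)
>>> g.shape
(2, 5)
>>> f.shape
(5, 5)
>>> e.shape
(5, 2, 5)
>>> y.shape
(2, 2)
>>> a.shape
(5, 5)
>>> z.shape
(2, 5)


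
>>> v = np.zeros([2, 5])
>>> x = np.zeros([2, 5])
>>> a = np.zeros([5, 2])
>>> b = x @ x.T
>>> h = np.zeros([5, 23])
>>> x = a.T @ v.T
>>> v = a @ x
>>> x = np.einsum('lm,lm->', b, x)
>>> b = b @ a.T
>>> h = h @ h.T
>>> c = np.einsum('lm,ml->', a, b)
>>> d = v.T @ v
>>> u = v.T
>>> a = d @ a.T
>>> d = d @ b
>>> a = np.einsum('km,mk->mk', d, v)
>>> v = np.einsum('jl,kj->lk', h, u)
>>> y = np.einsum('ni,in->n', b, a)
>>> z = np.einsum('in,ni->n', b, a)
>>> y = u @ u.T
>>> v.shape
(5, 2)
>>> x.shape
()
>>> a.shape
(5, 2)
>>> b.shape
(2, 5)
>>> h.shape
(5, 5)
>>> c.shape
()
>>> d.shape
(2, 5)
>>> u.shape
(2, 5)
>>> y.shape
(2, 2)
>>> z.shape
(5,)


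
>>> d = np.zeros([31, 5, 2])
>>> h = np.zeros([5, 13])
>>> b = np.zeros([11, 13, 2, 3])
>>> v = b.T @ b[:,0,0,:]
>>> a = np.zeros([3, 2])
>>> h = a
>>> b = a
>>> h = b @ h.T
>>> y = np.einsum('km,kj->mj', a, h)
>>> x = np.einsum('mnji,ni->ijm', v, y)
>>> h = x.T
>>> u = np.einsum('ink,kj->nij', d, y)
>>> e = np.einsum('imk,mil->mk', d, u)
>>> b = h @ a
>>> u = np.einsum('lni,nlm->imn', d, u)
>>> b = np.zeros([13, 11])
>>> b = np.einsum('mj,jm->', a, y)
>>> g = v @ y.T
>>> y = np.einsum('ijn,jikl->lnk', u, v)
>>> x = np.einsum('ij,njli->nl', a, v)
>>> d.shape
(31, 5, 2)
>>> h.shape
(3, 13, 3)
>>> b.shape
()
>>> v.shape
(3, 2, 13, 3)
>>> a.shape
(3, 2)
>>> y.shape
(3, 5, 13)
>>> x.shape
(3, 13)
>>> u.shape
(2, 3, 5)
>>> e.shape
(5, 2)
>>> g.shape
(3, 2, 13, 2)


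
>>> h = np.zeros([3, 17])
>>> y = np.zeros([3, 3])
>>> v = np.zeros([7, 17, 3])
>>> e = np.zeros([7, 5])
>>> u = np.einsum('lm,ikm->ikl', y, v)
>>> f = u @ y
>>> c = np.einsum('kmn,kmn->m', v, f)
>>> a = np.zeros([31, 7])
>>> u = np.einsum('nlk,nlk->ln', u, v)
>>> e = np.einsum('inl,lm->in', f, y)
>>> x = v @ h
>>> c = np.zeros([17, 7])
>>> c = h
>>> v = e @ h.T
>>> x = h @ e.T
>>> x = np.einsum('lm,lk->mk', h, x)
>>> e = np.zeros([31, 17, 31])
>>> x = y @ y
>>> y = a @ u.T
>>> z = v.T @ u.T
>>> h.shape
(3, 17)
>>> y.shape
(31, 17)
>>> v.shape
(7, 3)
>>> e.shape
(31, 17, 31)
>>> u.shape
(17, 7)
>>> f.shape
(7, 17, 3)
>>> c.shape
(3, 17)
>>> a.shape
(31, 7)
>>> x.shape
(3, 3)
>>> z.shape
(3, 17)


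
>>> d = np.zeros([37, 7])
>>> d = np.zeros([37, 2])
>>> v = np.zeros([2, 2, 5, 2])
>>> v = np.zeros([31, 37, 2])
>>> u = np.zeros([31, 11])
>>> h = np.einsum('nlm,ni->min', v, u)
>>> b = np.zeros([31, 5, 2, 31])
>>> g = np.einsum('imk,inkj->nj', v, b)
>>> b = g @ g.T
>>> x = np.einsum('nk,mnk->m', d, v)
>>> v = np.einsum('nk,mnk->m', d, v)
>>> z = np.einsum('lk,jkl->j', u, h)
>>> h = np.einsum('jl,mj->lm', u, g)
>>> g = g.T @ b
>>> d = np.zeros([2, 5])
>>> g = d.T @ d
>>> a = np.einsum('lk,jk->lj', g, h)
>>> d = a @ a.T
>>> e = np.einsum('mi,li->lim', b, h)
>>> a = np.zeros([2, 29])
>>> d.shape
(5, 5)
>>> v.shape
(31,)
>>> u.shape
(31, 11)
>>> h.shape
(11, 5)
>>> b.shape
(5, 5)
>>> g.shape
(5, 5)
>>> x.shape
(31,)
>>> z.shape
(2,)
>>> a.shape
(2, 29)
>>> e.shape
(11, 5, 5)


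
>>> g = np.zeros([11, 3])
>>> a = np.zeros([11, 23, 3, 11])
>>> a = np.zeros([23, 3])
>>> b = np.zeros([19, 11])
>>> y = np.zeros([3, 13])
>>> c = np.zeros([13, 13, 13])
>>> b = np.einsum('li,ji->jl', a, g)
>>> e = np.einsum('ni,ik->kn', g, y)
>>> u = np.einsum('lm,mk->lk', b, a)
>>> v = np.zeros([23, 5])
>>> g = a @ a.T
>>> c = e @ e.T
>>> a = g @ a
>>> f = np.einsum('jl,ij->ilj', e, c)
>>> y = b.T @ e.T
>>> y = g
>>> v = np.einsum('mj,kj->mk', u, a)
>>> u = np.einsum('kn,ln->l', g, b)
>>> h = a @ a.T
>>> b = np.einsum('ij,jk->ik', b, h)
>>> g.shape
(23, 23)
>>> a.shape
(23, 3)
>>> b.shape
(11, 23)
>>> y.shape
(23, 23)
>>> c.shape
(13, 13)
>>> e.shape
(13, 11)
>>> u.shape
(11,)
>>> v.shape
(11, 23)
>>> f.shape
(13, 11, 13)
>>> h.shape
(23, 23)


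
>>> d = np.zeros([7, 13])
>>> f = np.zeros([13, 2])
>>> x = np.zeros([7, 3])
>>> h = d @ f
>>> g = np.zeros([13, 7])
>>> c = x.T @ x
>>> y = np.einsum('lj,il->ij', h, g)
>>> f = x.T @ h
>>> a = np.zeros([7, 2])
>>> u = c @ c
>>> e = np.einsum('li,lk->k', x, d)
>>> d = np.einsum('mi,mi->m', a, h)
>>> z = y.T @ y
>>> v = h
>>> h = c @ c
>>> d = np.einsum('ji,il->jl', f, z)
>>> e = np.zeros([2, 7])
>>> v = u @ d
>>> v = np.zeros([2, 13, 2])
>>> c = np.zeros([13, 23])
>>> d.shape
(3, 2)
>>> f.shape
(3, 2)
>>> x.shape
(7, 3)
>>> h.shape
(3, 3)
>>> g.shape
(13, 7)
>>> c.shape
(13, 23)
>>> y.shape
(13, 2)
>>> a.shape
(7, 2)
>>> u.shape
(3, 3)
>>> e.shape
(2, 7)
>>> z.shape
(2, 2)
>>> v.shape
(2, 13, 2)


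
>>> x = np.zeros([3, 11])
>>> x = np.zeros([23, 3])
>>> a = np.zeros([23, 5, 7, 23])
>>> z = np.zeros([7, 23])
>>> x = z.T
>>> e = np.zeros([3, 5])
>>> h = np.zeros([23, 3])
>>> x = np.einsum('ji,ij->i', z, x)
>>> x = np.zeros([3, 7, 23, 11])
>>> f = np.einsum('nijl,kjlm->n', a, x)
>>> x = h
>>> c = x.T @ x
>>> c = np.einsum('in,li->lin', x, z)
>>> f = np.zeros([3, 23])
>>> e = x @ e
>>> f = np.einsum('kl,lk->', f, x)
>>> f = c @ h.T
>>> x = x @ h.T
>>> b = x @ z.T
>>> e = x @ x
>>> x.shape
(23, 23)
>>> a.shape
(23, 5, 7, 23)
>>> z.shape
(7, 23)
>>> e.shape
(23, 23)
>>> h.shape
(23, 3)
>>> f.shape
(7, 23, 23)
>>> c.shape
(7, 23, 3)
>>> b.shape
(23, 7)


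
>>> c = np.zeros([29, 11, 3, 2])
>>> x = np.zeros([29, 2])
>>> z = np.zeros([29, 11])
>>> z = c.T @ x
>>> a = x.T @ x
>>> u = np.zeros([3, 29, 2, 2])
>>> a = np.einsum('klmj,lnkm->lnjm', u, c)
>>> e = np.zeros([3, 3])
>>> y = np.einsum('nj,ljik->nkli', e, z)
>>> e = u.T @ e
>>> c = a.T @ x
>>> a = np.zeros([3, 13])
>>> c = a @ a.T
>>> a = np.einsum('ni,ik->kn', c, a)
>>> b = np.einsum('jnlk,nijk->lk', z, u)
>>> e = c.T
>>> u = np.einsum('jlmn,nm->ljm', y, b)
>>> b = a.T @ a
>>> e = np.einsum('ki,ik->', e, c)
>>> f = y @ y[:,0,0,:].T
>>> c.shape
(3, 3)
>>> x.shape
(29, 2)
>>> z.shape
(2, 3, 11, 2)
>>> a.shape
(13, 3)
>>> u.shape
(2, 3, 2)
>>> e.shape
()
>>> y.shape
(3, 2, 2, 11)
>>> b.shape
(3, 3)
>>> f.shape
(3, 2, 2, 3)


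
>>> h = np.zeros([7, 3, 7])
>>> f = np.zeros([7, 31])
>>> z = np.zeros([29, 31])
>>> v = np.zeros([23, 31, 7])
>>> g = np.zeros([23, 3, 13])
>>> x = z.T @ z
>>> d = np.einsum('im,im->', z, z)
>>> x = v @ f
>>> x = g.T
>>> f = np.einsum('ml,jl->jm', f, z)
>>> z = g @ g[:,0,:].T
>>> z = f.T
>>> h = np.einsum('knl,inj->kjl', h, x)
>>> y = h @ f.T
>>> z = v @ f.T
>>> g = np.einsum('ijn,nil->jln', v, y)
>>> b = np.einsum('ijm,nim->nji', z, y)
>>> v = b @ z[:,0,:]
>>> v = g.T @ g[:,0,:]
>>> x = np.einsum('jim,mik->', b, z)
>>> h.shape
(7, 23, 7)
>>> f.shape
(29, 7)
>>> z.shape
(23, 31, 29)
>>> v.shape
(7, 29, 7)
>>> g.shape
(31, 29, 7)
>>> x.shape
()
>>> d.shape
()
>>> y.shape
(7, 23, 29)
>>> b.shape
(7, 31, 23)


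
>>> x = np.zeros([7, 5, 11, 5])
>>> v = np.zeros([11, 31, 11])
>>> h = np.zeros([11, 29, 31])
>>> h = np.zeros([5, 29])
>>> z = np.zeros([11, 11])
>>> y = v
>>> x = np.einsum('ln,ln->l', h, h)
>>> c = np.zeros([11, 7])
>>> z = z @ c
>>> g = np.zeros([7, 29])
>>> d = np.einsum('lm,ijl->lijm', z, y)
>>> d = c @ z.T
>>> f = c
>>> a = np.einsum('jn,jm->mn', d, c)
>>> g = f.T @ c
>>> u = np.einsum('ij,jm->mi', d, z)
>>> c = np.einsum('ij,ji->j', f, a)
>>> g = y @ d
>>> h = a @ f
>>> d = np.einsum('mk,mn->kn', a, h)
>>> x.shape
(5,)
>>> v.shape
(11, 31, 11)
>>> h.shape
(7, 7)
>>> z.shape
(11, 7)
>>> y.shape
(11, 31, 11)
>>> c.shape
(7,)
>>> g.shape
(11, 31, 11)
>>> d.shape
(11, 7)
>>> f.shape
(11, 7)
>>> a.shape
(7, 11)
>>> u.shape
(7, 11)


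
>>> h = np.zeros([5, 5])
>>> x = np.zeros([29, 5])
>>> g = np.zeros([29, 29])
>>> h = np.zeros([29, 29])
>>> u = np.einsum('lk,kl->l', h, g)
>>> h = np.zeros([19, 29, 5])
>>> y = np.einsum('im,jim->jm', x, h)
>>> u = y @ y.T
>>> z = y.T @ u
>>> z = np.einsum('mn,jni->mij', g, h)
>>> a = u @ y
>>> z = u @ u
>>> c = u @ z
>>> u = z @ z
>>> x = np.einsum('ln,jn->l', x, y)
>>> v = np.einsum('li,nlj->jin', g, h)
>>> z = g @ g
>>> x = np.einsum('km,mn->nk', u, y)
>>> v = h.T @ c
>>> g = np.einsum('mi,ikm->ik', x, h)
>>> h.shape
(19, 29, 5)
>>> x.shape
(5, 19)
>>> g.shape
(19, 29)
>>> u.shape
(19, 19)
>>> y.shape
(19, 5)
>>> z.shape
(29, 29)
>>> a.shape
(19, 5)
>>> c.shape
(19, 19)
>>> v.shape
(5, 29, 19)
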